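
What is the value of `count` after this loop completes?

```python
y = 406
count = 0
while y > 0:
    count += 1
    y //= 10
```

Count digits by repeated division by 10
`count` takes the values: 0 → 1 → 2 → 3

Answer: 3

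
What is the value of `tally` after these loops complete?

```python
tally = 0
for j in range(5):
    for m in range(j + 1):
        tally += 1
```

Triangle: 1 + 2 + ... + 5
`tally` takes the values: 0 → 1 → 2 → 3 → 4 → 5 → 6 → 7 → 8 → 9 → 10 → 11 → 12 → 13 → 14 → 15

Answer: 15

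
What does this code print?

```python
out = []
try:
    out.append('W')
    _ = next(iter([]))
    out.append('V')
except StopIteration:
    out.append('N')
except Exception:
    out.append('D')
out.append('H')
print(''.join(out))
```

Execution trace: 'W' (try body) → 'N' (except StopIteration) → 'H' (after the try/except). Output: WNH

Answer: WNH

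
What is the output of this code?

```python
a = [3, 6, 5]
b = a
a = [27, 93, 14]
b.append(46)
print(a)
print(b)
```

Key concept: rebinding vs mutation: a is rebound to a new list, b still points at the original.
Step by step:
`a = [3, 6, 5]` → a = [3, 6, 5]
`b = a` → b = [3, 6, 5] (same object as a)
`a = [27, 93, 14]` → a = [27, 93, 14]
`b.append(46)` → b = [3, 6, 5, 46]
`print(a)` → prints [27, 93, 14]
`print(b)` → prints [3, 6, 5, 46]

Answer:
[27, 93, 14]
[3, 6, 5, 46]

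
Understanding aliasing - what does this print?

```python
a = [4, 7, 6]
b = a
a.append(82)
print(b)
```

Key concept: basic list aliasing.
Step by step:
`a = [4, 7, 6]` → a = [4, 7, 6]
`b = a` → b = [4, 7, 6] (same object as a)
`a.append(82)` → a = [4, 7, 6, 82] (same object as b); b = [4, 7, 6, 82] (same object as a)
`print(b)` → prints [4, 7, 6, 82]

Answer: [4, 7, 6, 82]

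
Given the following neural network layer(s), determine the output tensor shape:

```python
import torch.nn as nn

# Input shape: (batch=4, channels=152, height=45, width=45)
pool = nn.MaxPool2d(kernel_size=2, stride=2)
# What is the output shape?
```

Input: (4, 152, 45, 45) -> Output: (4, 152, 22, 22)

Answer: (4, 152, 22, 22)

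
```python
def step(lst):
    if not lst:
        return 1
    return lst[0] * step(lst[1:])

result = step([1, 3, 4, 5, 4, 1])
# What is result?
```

Product over [1, 3, 4, 5, 4, 1] = 1 * 3 * 4 * 5 * 4 * 1 = 240

Answer: 240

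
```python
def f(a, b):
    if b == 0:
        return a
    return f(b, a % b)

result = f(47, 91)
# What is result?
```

f(47, 91) -> f(91, 47) -> f(47, 44) -> f(44, 3) -> f(3, 2) -> f(2, 1) -> f(1, 0) -> 1

Answer: 1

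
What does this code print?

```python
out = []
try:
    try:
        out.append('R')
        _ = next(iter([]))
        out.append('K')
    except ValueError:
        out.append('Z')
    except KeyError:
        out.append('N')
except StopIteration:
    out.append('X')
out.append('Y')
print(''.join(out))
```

Execution trace: 'R' (inner try body) → 'X' (outer except StopIteration) → 'Y' (after the try/except). Output: RXY

Answer: RXY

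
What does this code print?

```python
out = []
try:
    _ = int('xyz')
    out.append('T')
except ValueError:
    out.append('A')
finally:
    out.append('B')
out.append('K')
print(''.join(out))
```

Execution trace: 'A' (except ValueError) → 'B' (finally) → 'K' (after the try/except). Output: ABK

Answer: ABK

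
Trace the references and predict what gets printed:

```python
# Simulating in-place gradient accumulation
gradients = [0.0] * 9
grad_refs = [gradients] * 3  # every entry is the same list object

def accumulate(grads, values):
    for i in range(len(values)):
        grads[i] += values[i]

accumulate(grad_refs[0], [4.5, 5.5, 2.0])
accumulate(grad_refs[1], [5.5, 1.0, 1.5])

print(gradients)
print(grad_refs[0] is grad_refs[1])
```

Key concept: gradient accumulation aliasing.
Step by step:
`gradients = [0.0] * 9` → gradients = [0.0, 0.0, 0.0, 0.0, 0.0, 0.0, 0.0, 0.0, 0.0]
`grad_refs = [gradients] * 3` → grad_refs = [[0.0, 0.0, 0.0, 0.0, 0.0, 0.0, 0.0, 0.0, 0.0], [0.0, 0.0, 0.0, 0.0, 0.0, 0.0, 0.0, 0.0, 0.0], [0.0, 0.0, 0.0, 0.0, 0.0, 0.0, 0.0, 0.0, 0.0]]
`accumulate(grad_refs[0], [4.5, 5.5, 2.0])` → gradients = [4.5, 5.5, 2.0, 0.0, 0.0, 0.0, 0.0, 0.0, 0.0]; grad_refs = [[4.5, 5.5, 2.0, 0.0, 0.0, 0.0, 0.0, 0.0, 0.0], [4.5, 5.5, 2.0, 0.0, 0.0, 0.0, 0.0, 0.0, 0.0], [4.5, 5.5, 2.0, 0.0, 0.0, 0.0, 0.0, 0.0, 0.0]]
`accumulate(grad_refs[1], [5.5, 1.0, 1.5])` → gradients = [10.0, 6.5, 3.5, 0.0, 0.0, 0.0, 0.0, 0.0, 0.0]; grad_refs = [[10.0, 6.5, 3.5, 0.0, 0.0, 0.0, 0.0, 0.0, 0.0], [10.0, 6.5, 3.5, 0.0, 0.0, 0.0, 0.0, 0.0, 0.0], [10.0, 6.5, 3.5, 0.0, 0.0, 0.0, 0.0, 0.0, 0.0]]
`print(gradients)` → prints [10.0, 6.5, 3.5, 0.0, 0.0, 0.0, 0.0, 0.0, 0.0]
`print(grad_refs[0] is grad_refs[1])` → prints True

Answer:
[10.0, 6.5, 3.5, 0.0, 0.0, 0.0, 0.0, 0.0, 0.0]
True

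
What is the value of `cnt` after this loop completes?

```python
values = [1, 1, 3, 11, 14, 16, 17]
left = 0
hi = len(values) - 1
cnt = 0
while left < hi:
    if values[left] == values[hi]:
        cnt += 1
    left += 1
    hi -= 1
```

Count matching pairs from ends
`cnt` takes the values: 0

Answer: 0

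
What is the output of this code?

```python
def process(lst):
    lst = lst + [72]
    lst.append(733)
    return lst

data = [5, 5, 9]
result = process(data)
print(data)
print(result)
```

Key concept: rebinding parameter vs mutation.
Step by step:
`data = [5, 5, 9]` → data = [5, 5, 9]
`result = process(data)` → result = [5, 5, 9, 72, 733]
`print(data)` → prints [5, 5, 9]
`print(result)` → prints [5, 5, 9, 72, 733]

Answer:
[5, 5, 9]
[5, 5, 9, 72, 733]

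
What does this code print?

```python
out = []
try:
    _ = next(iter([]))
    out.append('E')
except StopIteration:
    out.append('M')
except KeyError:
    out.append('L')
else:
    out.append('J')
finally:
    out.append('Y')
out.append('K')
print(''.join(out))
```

Execution trace: 'M' (except StopIteration) → 'Y' (finally) → 'K' (after the try/except). Output: MYK

Answer: MYK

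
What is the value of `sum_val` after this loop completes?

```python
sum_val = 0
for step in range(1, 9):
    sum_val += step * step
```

Sum of squares 1² to 8² = 204
`sum_val` takes the values: 0 → 1 → 5 → 14 → 30 → 55 → 91 → 140 → 204

Answer: 204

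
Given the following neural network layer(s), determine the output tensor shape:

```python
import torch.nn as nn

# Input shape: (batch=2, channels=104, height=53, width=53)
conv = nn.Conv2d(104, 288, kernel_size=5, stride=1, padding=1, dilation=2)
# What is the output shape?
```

Input: (2, 104, 53, 53) -> Output: (2, 288, 47, 47)

Answer: (2, 288, 47, 47)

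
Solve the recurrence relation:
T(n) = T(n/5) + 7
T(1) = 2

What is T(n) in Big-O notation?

Each step divides n by 5 and adds 7. After log_5(n) steps we reach T(1)=2. So T(n) = 7·log_5(n) + 2 = O(log n).

Answer: O(log n)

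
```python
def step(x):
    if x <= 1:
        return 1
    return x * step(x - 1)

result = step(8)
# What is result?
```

step(8) = 8 * 7 * 6 * 5 * 4 * 3 * 2 * 1 = 40320

Answer: 40320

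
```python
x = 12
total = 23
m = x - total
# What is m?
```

Trace:
`x = 12` → x = 12
`total = 23` → total = 23
`m = x - total` → m = -11
So m = -11

Answer: -11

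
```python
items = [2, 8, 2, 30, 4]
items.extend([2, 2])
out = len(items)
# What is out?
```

Trace:
`items = [2, 8, 2, 30, 4]` → items = [2, 8, 2, 30, 4]
`items.extend([2, 2])` → items = [2, 8, 2, 30, 4, 2, 2]
`out = len(items)` → out = 7
So out = 7

Answer: 7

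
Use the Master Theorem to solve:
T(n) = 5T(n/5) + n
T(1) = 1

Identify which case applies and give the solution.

a=5, b=5, f(n)=n. log_5(5) = 1. Since c=1 = 1, Case 2 applies: T(n) = Θ(n^log_b(a) · log n) = O(n log n).

Answer: O(n log n) - Case 2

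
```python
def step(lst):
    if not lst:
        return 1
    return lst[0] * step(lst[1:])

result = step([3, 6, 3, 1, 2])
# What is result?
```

Product over [3, 6, 3, 1, 2] = 3 * 6 * 3 * 1 * 2 = 108

Answer: 108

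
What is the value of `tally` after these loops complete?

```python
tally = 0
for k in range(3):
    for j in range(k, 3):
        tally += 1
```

Upper triangle: 3 + 2 + ... + 1
`tally` takes the values: 0 → 1 → 2 → 3 → 4 → 5 → 6

Answer: 6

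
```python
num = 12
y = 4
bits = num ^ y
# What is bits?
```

Trace:
`num = 12` → num = 12
`y = 4` → y = 4
`bits = num ^ y` → bits = 8
So bits = 8

Answer: 8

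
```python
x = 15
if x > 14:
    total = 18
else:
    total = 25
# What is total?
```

Trace:
`x = 15` → x = 15
`if x > 14: ...` → x > 14 is True → total = 18
So total = 18

Answer: 18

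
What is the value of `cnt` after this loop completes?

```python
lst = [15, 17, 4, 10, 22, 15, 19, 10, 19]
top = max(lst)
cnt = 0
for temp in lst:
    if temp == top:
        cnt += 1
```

Count of max value 22 in [15, 17, 4, 10, 22, 15, 19, 10, 19]
`cnt` takes the values: 0 → 1

Answer: 1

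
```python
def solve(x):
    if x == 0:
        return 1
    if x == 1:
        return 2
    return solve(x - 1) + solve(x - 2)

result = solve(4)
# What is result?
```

Build up from base cases: solve(0)=1, solve(1)=2, solve(2)=3, solve(3)=5, solve(4)=8

Answer: 8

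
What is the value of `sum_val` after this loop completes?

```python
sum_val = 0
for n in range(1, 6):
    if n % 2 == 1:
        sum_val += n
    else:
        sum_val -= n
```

Add odd, subtract even
`sum_val` takes the values: 0 → 1 → -1 → 2 → -2 → 3

Answer: 3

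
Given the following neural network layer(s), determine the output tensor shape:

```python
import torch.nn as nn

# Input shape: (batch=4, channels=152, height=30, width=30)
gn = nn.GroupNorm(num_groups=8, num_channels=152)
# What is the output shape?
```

Input: (4, 152, 30, 30) -> Output: (4, 152, 30, 30)

Answer: (4, 152, 30, 30)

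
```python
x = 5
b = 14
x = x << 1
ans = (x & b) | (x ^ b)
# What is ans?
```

Trace:
`x = 5` → x = 5
`b = 14` → b = 14
`x = x << 1` → x = 10
`ans = (x & b) | (x ^ b)` → ans = 14
So ans = 14

Answer: 14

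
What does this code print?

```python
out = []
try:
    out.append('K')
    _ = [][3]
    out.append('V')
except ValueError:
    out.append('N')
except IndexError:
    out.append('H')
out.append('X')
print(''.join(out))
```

Execution trace: 'K' (try body) → 'H' (except IndexError) → 'X' (after the try/except). Output: KHX

Answer: KHX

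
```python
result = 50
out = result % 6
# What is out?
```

Trace:
`result = 50` → result = 50
`out = result % 6` → out = 2
So out = 2

Answer: 2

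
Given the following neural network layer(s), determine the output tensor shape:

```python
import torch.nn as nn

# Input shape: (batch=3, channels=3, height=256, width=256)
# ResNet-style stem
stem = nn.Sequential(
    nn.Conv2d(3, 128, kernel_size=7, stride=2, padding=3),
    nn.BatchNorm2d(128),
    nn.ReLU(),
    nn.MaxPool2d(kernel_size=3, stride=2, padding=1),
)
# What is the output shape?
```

Input: (3, 3, 256, 256) -> after Conv2d 7x7 stride=2: (3, 128, 128, 128) -> Output: (3, 128, 64, 64)

Answer: (3, 128, 64, 64)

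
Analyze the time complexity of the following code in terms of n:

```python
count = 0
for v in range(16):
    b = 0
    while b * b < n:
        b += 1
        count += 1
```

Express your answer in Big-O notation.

Each loop level contributes: 1 × √n. Multiplying the contributions gives O(√n).

Answer: O(√n)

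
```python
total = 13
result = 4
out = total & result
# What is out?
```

Trace:
`total = 13` → total = 13
`result = 4` → result = 4
`out = total & result` → out = 4
So out = 4

Answer: 4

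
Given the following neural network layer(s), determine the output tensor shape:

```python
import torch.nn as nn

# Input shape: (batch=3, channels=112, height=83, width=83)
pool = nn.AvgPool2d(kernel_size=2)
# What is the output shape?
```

Input: (3, 112, 83, 83) -> Output: (3, 112, 41, 41)

Answer: (3, 112, 41, 41)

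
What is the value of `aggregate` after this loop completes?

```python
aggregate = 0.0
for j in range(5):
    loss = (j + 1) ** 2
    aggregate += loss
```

Sum of squared losses 1² + 2² + ... + 5²
`aggregate` takes the values: 0.0 → 1.0 → 5.0 → 14.0 → 30.0 → 55.0

Answer: 55.0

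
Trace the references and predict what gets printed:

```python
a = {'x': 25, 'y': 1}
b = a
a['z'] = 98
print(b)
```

Key concept: dict aliasing.
Step by step:
`a = {'x': 25, 'y': 1}` → a = {'x': 25, 'y': 1}
`b = a` → b = {'x': 25, 'y': 1} (same object as a)
`a['z'] = 98` → a = {'x': 25, 'y': 1, 'z': 98} (same object as b); b = {'x': 25, 'y': 1, 'z': 98} (same object as a)
`print(b)` → prints {'x': 25, 'y': 1, 'z': 98}

Answer: {'x': 25, 'y': 1, 'z': 98}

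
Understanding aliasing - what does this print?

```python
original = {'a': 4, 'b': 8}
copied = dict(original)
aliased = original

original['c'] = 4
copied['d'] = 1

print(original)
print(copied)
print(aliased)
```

Key concept: dict() creates copy, assignment creates alias.
Step by step:
`original = {'a': 4, 'b': 8}` → original = {'a': 4, 'b': 8}
`copied = dict(original)` → copied = {'a': 4, 'b': 8}
`aliased = original` → aliased = {'a': 4, 'b': 8} (same object as original)
`original['c'] = 4` → original = {'a': 4, 'b': 8, 'c': 4} (same object as aliased); aliased = {'a': 4, 'b': 8, 'c': 4} (same object as original)
`copied['d'] = 1` → copied = {'a': 4, 'b': 8, 'd': 1}
`print(original)` → prints {'a': 4, 'b': 8, 'c': 4}
`print(copied)` → prints {'a': 4, 'b': 8, 'd': 1}
`print(aliased)` → prints {'a': 4, 'b': 8, 'c': 4}

Answer:
{'a': 4, 'b': 8, 'c': 4}
{'a': 4, 'b': 8, 'd': 1}
{'a': 4, 'b': 8, 'c': 4}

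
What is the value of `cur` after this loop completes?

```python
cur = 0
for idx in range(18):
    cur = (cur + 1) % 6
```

Increment mod 6, 18 times = 0
`cur` takes the values: 0 → 1 → 2 → 3 → 4 → 5 → 0 → 1 → 2 → 3 → 4 → 5 → 0 → 1 → 2 → 3 → 4 → 5 → 0

Answer: 0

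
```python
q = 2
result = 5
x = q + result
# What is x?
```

Trace:
`q = 2` → q = 2
`result = 5` → result = 5
`x = q + result` → x = 7
So x = 7

Answer: 7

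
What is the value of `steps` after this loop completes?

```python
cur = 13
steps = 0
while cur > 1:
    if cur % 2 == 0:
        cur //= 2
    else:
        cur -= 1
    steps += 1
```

Steps to reduce 13 to 1
`steps` takes the values: 0 → 1 → 2 → 3 → 4 → 5

Answer: 5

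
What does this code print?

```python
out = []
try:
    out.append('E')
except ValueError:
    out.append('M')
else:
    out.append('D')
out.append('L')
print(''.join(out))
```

Execution trace: 'E' (try body, no exception) → 'D' (else) → 'L' (after the try/except). Output: EDL

Answer: EDL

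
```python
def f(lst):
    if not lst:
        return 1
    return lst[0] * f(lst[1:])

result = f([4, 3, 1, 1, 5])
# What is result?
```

Product over [4, 3, 1, 1, 5] = 4 * 3 * 1 * 1 * 5 = 60

Answer: 60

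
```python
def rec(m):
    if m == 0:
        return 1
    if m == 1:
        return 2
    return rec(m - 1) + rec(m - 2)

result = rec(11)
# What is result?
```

Build up from base cases: rec(0)=1, rec(1)=2, rec(2)=3, rec(3)=5, rec(4)=8, rec(5)=13, rec(6)=21, ..., rec(11)=233

Answer: 233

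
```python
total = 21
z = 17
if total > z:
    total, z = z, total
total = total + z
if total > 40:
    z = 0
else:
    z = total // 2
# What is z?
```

Trace:
`total = 21` → total = 21
`z = 17` → z = 17
`if total > z: ...` → total > z is True → total = 17; z = 21
`total = total + z` → total = 38
`if total > 40: ...` → total > 40 is False, take else branch → z = 19
So z = 19

Answer: 19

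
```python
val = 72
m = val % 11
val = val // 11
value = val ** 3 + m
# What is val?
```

Trace:
`val = 72` → val = 72
`m = val % 11` → m = 6
`val = val // 11` → val = 6
`value = val ** 3 + m` → value = 222
So val = 6

Answer: 6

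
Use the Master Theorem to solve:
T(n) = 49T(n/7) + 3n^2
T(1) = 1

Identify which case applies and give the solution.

a=49, b=7, f(n)=3n^2. log_7(49) = 2. Since c=2 = 2, Case 2 applies: T(n) = Θ(n^log_b(a) · log n) = O(n^2 log n).

Answer: O(n^2 log n) - Case 2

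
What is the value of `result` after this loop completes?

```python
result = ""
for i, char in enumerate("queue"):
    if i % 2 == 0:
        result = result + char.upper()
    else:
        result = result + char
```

Uppercase even positions in 'queue'
`result` takes the values: "" → "Q" → "Qu" → "QuE" → "QuEu" → "QuEuE"

Answer: "QuEuE"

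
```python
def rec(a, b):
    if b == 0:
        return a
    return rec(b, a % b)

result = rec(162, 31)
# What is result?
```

rec(162, 31) -> rec(31, 7) -> rec(7, 3) -> rec(3, 1) -> rec(1, 0) -> 1

Answer: 1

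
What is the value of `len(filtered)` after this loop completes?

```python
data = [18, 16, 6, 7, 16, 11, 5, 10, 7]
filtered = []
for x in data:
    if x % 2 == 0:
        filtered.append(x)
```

Count even numbers in [18, 16, 6, 7, 16, 11, 5, 10, 7]
`filtered` takes the values: [] → [18] → [18, 16] → [18, 16, 6] → [18, 16, 6, 16] → [18, 16, 6, 16, 10]
So `len(filtered)` = 5

Answer: 5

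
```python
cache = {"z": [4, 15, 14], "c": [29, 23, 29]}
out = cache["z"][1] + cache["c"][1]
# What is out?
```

Trace:
`cache = {"z": [4, 15, 14], "c": [29, 23, 29]}` → cache = {'z': [4, 15, 14], 'c': [29, 23, 29]}
`out = cache["z"][1] + cache["c"][1]` → out = 38
So out = 38

Answer: 38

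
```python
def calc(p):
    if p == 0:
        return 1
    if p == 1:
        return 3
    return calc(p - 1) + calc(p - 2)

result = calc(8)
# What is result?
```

Build up from base cases: calc(0)=1, calc(1)=3, calc(2)=4, calc(3)=7, calc(4)=11, calc(5)=18, calc(6)=29, ..., calc(8)=76

Answer: 76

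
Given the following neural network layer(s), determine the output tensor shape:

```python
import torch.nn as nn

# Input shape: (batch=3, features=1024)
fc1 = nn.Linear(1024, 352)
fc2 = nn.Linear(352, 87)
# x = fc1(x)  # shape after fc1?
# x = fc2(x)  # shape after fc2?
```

Input: (3, 1024) -> after fc1: (3, 352) -> Output: (3, 87)

Answer: (3, 87)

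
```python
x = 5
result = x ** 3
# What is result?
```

Trace:
`x = 5` → x = 5
`result = x ** 3` → result = 125
So result = 125

Answer: 125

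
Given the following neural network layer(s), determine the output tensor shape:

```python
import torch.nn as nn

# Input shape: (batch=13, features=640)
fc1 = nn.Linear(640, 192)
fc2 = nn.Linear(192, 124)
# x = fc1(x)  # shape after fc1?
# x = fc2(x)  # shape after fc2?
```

Input: (13, 640) -> after fc1: (13, 192) -> Output: (13, 124)

Answer: (13, 124)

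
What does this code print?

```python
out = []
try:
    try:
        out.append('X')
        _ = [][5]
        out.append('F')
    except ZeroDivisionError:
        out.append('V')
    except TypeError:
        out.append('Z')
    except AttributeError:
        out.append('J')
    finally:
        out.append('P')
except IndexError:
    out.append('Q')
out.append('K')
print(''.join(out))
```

Execution trace: 'X' (try body) → 'P' (finally) → 'Q' (outer except IndexError) → 'K' (after the try/except). Output: XPQK

Answer: XPQK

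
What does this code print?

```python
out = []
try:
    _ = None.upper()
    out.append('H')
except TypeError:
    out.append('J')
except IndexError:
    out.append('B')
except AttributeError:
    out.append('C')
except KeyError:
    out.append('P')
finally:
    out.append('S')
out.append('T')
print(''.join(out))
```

Execution trace: 'C' (except AttributeError) → 'S' (finally) → 'T' (after the try/except). Output: CST

Answer: CST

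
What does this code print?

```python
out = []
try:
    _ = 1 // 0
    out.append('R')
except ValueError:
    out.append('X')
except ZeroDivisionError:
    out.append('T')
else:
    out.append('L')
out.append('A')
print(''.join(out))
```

Execution trace: 'T' (except ZeroDivisionError) → 'A' (after the try/except). Output: TA

Answer: TA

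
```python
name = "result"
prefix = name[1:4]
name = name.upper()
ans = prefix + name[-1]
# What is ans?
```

Trace:
`name = "result"` → name = 'result'
`prefix = name[1:4]` → prefix = 'esu'
`name = name.upper()` → name = 'RESULT'
`ans = prefix + name[-1]` → ans = 'esuT'
So ans = 'esuT'

Answer: 'esuT'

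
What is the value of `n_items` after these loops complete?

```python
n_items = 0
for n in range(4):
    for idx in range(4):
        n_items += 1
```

4 * 4 = 16
`n_items` takes the values: 0 → 1 → 2 → 3 → 4 → 5 → 6 → 7 → 8 → 9 → 10 → 11 → 12 → 13 → 14 → 15 → 16

Answer: 16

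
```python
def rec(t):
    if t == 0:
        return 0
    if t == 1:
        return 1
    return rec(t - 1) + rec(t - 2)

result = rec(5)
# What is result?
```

Build up from base cases: rec(0)=0, rec(1)=1, rec(2)=1, rec(3)=2, rec(4)=3, rec(5)=5

Answer: 5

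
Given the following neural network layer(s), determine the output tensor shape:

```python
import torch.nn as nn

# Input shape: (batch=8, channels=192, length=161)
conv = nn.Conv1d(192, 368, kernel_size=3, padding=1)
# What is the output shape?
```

Input: (8, 192, 161) -> Output: (8, 368, 161)

Answer: (8, 368, 161)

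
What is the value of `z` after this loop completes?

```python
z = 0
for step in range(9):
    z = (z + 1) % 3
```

Increment mod 3, 9 times = 0
`z` takes the values: 0 → 1 → 2 → 0 → 1 → 2 → 0 → 1 → 2 → 0

Answer: 0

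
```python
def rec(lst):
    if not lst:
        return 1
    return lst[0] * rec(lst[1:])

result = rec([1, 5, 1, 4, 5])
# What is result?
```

Product over [1, 5, 1, 4, 5] = 1 * 5 * 1 * 4 * 5 = 100

Answer: 100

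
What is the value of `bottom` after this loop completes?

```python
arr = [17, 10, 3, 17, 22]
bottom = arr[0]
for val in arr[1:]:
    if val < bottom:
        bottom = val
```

Minimum of [17, 10, 3, 17, 22]
`bottom` takes the values: 17 → 10 → 3

Answer: 3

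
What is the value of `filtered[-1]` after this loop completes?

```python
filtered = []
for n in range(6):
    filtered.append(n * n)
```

Last element of squares 0 to 5
`filtered` takes the values: [] → [0] → [0, 1] → [0, 1, 4] → [0, 1, 4, 9] → [0, 1, 4, 9, 16] → [0, 1, 4, 9, 16, 25]
So `filtered[-1]` = 25

Answer: 25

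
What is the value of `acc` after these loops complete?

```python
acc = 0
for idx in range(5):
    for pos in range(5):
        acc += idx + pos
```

Sum of all idx+pos for idx,pos in 5x5
`acc` takes the values: 0 → 1 → 3 → 6 → 10 → 11 → 13 → 16 → 20 → 25 → 27 → 30 → 34 → 39 → 45 → 48 → 52 → 57 → 63 → 70 → 74 → 79 → 85 → 92 → 100

Answer: 100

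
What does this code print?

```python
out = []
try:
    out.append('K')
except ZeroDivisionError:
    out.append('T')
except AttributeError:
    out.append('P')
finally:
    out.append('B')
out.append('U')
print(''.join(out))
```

Execution trace: 'K' (try body, no exception) → 'B' (finally) → 'U' (after the try/except). Output: KBU

Answer: KBU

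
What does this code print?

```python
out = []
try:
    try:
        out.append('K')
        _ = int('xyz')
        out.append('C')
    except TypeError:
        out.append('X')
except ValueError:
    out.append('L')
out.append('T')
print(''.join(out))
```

Execution trace: 'K' (try body) → 'L' (outer except ValueError) → 'T' (after the try/except). Output: KLT

Answer: KLT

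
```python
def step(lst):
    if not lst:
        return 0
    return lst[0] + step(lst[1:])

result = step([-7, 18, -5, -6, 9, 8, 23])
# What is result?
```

(-7) + 18 + (-5) + (-6) + 9 + 8 + 23 + 0 = 40

Answer: 40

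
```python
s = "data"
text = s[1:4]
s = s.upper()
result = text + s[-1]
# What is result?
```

Trace:
`s = "data"` → s = 'data'
`text = s[1:4]` → text = 'ata'
`s = s.upper()` → s = 'DATA'
`result = text + s[-1]` → result = 'ataA'
So result = 'ataA'

Answer: 'ataA'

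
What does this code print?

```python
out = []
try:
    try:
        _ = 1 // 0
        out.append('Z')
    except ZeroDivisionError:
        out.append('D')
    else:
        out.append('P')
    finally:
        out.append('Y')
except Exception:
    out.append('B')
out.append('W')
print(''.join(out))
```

Execution trace: 'D' (inner except ZeroDivisionError) → 'Y' (inner finally) → 'W' (after the try/except). Output: DYW

Answer: DYW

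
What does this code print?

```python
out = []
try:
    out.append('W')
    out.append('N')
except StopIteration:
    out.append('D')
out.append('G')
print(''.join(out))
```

Execution trace: 'W' (try body) → 'N' (try body, no exception) → 'G' (after the try/except). Output: WNG

Answer: WNG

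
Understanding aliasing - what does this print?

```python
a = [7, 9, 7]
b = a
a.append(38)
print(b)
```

Key concept: basic list aliasing.
Step by step:
`a = [7, 9, 7]` → a = [7, 9, 7]
`b = a` → b = [7, 9, 7] (same object as a)
`a.append(38)` → a = [7, 9, 7, 38] (same object as b); b = [7, 9, 7, 38] (same object as a)
`print(b)` → prints [7, 9, 7, 38]

Answer: [7, 9, 7, 38]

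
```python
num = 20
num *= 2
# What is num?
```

Trace:
`num = 20` → num = 20
`num *= 2` → num = 40
So num = 40

Answer: 40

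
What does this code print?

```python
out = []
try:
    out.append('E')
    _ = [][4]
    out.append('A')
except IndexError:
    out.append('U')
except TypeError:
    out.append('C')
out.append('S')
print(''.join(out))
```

Execution trace: 'E' (try body) → 'U' (except IndexError) → 'S' (after the try/except). Output: EUS

Answer: EUS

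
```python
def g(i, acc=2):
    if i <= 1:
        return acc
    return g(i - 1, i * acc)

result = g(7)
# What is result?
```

Accumulator trace (n, acc): (7, 2) -> (6, 14) -> (5, 84) -> (4, 420) -> (3, 1680) -> (2, 5040) -> (1, 10080) -> return 10080

Answer: 10080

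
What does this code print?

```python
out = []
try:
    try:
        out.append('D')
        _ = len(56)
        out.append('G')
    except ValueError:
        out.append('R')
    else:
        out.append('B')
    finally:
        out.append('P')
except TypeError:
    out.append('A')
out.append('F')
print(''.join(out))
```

Execution trace: 'D' (try body) → 'P' (finally) → 'A' (outer except TypeError) → 'F' (after the try/except). Output: DPAF

Answer: DPAF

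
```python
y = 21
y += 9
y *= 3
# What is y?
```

Trace:
`y = 21` → y = 21
`y += 9` → y = 30
`y *= 3` → y = 90
So y = 90

Answer: 90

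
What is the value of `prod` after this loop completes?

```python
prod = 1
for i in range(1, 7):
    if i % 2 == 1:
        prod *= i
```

Product of odd numbers 1 to 6
`prod` takes the values: 1 → 3 → 15

Answer: 15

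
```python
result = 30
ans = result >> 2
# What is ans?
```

Trace:
`result = 30` → result = 30
`ans = result >> 2` → ans = 7
So ans = 7

Answer: 7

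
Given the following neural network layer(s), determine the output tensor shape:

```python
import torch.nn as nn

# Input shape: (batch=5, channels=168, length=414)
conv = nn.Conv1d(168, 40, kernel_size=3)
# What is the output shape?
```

Input: (5, 168, 414) -> Output: (5, 40, 412)

Answer: (5, 40, 412)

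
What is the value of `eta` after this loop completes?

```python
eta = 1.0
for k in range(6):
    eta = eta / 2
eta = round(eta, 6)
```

Halving LR 6 times: 1 / 2^6
`eta` takes the values: 1.0 → 0.5 → 0.25 → 0.125 → 0.0625 → 0.03125 → 0.015625

Answer: 0.015625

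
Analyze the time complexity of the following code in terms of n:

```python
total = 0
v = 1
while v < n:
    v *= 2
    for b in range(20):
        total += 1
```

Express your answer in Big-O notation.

Each loop level contributes: log n × 1. Multiplying the contributions gives O(log n).

Answer: O(log n)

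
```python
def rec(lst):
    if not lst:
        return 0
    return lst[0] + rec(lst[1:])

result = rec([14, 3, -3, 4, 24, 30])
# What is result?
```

14 + 3 + (-3) + 4 + 24 + 30 + 0 = 72

Answer: 72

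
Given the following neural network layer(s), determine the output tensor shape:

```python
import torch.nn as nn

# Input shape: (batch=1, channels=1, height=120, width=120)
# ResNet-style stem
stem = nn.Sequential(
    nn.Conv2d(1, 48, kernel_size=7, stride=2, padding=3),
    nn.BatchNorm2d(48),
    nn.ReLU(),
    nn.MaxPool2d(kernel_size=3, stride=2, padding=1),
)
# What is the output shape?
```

Input: (1, 1, 120, 120) -> after Conv2d 7x7 stride=2: (1, 48, 60, 60) -> Output: (1, 48, 30, 30)

Answer: (1, 48, 30, 30)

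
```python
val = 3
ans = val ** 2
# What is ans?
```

Trace:
`val = 3` → val = 3
`ans = val ** 2` → ans = 9
So ans = 9

Answer: 9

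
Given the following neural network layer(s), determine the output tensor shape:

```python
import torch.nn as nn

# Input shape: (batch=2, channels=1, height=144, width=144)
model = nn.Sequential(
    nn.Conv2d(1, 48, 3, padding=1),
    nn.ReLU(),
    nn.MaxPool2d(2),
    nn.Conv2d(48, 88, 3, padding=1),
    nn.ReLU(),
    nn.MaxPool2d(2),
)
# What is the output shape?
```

Input: (2, 1, 144, 144) -> after first Conv2d: (2, 48, 144, 144) -> after first MaxPool2d: (2, 48, 72, 72) -> after second Conv2d: (2, 88, 72, 72) -> Output: (2, 88, 36, 36)

Answer: (2, 88, 36, 36)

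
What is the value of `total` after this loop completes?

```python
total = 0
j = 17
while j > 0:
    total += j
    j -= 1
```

Sum 17 down to 1
`total` takes the values: 0 → 17 → 33 → 48 → 62 → 75 → 87 → 98 → 108 → 117 → 125 → 132 → 138 → 143 → 147 → 150 → 152 → 153

Answer: 153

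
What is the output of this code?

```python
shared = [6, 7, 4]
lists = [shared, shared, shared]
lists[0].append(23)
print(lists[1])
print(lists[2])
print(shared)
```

Key concept: list of same reference.
Step by step:
`shared = [6, 7, 4]` → shared = [6, 7, 4]
`lists = [shared, shared, shared]` → lists = [[6, 7, 4], [6, 7, 4], [6, 7, 4]]
`lists[0].append(23)` → shared = [6, 7, 4, 23]; lists = [[6, 7, 4, 23], [6, 7, 4, 23], [6, 7, 4, 23]]
`print(lists[1])` → prints [6, 7, 4, 23]
`print(lists[2])` → prints [6, 7, 4, 23]
`print(shared)` → prints [6, 7, 4, 23]

Answer:
[6, 7, 4, 23]
[6, 7, 4, 23]
[6, 7, 4, 23]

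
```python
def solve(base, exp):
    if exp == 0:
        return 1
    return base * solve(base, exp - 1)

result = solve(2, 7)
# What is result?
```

solve(2, 7) = 2 * 2 * 2 * 2 * 2 * 2 * 2 = 128

Answer: 128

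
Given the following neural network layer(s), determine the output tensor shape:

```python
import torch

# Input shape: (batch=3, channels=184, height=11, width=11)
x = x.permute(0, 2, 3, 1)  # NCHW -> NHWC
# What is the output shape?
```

Input: (3, 184, 11, 11) -> Output: (3, 11, 11, 184)

Answer: (3, 11, 11, 184)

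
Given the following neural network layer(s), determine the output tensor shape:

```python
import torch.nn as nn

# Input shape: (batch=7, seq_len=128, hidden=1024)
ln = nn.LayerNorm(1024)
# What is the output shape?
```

Input: (7, 128, 1024) -> Output: (7, 128, 1024)

Answer: (7, 128, 1024)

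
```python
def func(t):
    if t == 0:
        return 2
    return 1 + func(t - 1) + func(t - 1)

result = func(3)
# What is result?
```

func(t) = 1 + 2·func(t-1), func(0)=2. Closed form: (2+1)·2^3 - 1 = 23.

Answer: 23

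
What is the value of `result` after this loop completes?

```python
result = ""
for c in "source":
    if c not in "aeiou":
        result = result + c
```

Remove vowels from 'source'
`result` takes the values: "" → "s" → "sr" → "src"

Answer: "src"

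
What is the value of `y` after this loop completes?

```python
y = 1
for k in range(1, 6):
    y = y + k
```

Start at 1, add 1 through 5
`y` takes the values: 1 → 2 → 4 → 7 → 11 → 16

Answer: 16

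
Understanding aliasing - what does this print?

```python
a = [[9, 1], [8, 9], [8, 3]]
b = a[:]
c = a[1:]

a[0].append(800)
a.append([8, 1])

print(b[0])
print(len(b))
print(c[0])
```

Key concept: slice with nested mutation.
Step by step:
`a = [[9, 1], [8, 9], [8, 3]]` → a = [[9, 1], [8, 9], [8, 3]]
`b = a[:]` → b = [[9, 1], [8, 9], [8, 3]]
`c = a[1:]` → c = [[8, 9], [8, 3]]
`a[0].append(800)` → a = [[9, 1, 800], [8, 9], [8, 3]]; b = [[9, 1, 800], [8, 9], [8, 3]]
`a.append([8, 1])` → a = [[9, 1, 800], [8, 9], [8, 3], [8, 1]]
`print(b[0])` → prints [9, 1, 800]
`print(len(b))` → prints 3
`print(c[0])` → prints [8, 9]

Answer:
[9, 1, 800]
3
[8, 9]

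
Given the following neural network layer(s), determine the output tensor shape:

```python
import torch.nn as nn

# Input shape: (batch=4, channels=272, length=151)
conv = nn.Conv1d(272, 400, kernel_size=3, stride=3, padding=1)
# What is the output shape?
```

Input: (4, 272, 151) -> Output: (4, 400, 51)

Answer: (4, 400, 51)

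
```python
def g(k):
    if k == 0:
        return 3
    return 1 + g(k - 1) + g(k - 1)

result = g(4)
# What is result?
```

g(k) = 1 + 2·g(k-1), g(0)=3. Closed form: (3+1)·2^4 - 1 = 63.

Answer: 63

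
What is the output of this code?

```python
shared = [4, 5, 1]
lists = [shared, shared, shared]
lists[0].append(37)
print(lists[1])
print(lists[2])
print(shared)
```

Key concept: list of same reference.
Step by step:
`shared = [4, 5, 1]` → shared = [4, 5, 1]
`lists = [shared, shared, shared]` → lists = [[4, 5, 1], [4, 5, 1], [4, 5, 1]]
`lists[0].append(37)` → shared = [4, 5, 1, 37]; lists = [[4, 5, 1, 37], [4, 5, 1, 37], [4, 5, 1, 37]]
`print(lists[1])` → prints [4, 5, 1, 37]
`print(lists[2])` → prints [4, 5, 1, 37]
`print(shared)` → prints [4, 5, 1, 37]

Answer:
[4, 5, 1, 37]
[4, 5, 1, 37]
[4, 5, 1, 37]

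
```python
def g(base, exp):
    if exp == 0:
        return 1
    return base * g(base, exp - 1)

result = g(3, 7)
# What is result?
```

g(3, 7) = 3 * 3 * 3 * 3 * 3 * 3 * 3 = 2187

Answer: 2187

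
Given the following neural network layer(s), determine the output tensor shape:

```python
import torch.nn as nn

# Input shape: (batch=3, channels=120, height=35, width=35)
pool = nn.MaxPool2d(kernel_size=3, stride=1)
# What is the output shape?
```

Input: (3, 120, 35, 35) -> Output: (3, 120, 33, 33)

Answer: (3, 120, 33, 33)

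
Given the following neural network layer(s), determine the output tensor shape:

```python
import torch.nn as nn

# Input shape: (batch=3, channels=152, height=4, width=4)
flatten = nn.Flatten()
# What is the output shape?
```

Input: (3, 152, 4, 4) -> Output: (3, 2432)

Answer: (3, 2432)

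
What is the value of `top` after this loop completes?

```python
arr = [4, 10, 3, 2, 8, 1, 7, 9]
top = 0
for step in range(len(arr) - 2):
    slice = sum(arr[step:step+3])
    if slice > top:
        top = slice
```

Max sum of 3-element window in [4, 10, 3, 2, 8, 1, 7, 9]
`top` takes the values: 0 → 17

Answer: 17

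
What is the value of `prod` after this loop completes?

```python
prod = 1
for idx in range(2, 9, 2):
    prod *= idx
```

Product of even numbers 2 to 8
`prod` takes the values: 1 → 2 → 8 → 48 → 384

Answer: 384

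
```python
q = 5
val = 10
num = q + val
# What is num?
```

Trace:
`q = 5` → q = 5
`val = 10` → val = 10
`num = q + val` → num = 15
So num = 15

Answer: 15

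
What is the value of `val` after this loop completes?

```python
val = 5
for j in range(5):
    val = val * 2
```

Multiply by 2, 5 times: 5 * 2^5 = 160
`val` takes the values: 5 → 10 → 20 → 40 → 80 → 160

Answer: 160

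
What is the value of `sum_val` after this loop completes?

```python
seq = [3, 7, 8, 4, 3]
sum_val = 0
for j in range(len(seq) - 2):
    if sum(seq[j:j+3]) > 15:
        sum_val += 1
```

Count windows with sum > 15
`sum_val` takes the values: 0 → 1 → 2

Answer: 2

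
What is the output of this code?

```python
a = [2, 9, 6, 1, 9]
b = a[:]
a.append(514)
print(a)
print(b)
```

Key concept: slice [:] creates copy.
Step by step:
`a = [2, 9, 6, 1, 9]` → a = [2, 9, 6, 1, 9]
`b = a[:]` → b = [2, 9, 6, 1, 9]
`a.append(514)` → a = [2, 9, 6, 1, 9, 514]
`print(a)` → prints [2, 9, 6, 1, 9, 514]
`print(b)` → prints [2, 9, 6, 1, 9]

Answer:
[2, 9, 6, 1, 9, 514]
[2, 9, 6, 1, 9]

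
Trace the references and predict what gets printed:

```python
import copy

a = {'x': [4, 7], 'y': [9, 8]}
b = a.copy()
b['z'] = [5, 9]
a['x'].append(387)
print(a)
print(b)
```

Key concept: shallow copy of dict with mutable values.
Step by step:
`a = {'x': [4, 7], 'y': [9, 8]}` → a = {'x': [4, 7], 'y': [9, 8]}
`b = a.copy()` → b = {'x': [4, 7], 'y': [9, 8]}
`b['z'] = [5, 9]` → b = {'x': [4, 7], 'y': [9, 8], 'z': [5, 9]}
`a['x'].append(387)` → a = {'x': [4, 7, 387], 'y': [9, 8]}; b = {'x': [4, 7, 387], 'y': [9, 8], 'z': [5, 9]}
`print(a)` → prints {'x': [4, 7, 387], 'y': [9, 8]}
`print(b)` → prints {'x': [4, 7, 387], 'y': [9, 8], 'z': [5, 9]}

Answer:
{'x': [4, 7, 387], 'y': [9, 8]}
{'x': [4, 7, 387], 'y': [9, 8], 'z': [5, 9]}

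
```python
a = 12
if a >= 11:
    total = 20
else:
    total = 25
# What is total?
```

Trace:
`a = 12` → a = 12
`if a >= 11: ...` → a >= 11 is True → total = 20
So total = 20

Answer: 20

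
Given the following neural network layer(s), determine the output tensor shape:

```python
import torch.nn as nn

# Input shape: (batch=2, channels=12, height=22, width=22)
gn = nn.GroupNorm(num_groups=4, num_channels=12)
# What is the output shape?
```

Input: (2, 12, 22, 22) -> Output: (2, 12, 22, 22)

Answer: (2, 12, 22, 22)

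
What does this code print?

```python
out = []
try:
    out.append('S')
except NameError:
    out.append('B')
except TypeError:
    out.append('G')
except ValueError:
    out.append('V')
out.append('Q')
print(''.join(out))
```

Execution trace: 'S' (try body, no exception) → 'Q' (after the try/except). Output: SQ

Answer: SQ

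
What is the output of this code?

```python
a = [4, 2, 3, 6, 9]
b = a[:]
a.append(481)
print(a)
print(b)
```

Key concept: slice [:] creates copy.
Step by step:
`a = [4, 2, 3, 6, 9]` → a = [4, 2, 3, 6, 9]
`b = a[:]` → b = [4, 2, 3, 6, 9]
`a.append(481)` → a = [4, 2, 3, 6, 9, 481]
`print(a)` → prints [4, 2, 3, 6, 9, 481]
`print(b)` → prints [4, 2, 3, 6, 9]

Answer:
[4, 2, 3, 6, 9, 481]
[4, 2, 3, 6, 9]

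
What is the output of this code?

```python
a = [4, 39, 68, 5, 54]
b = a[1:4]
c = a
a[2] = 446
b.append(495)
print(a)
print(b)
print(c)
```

Key concept: slice vs alias.
Step by step:
`a = [4, 39, 68, 5, 54]` → a = [4, 39, 68, 5, 54]
`b = a[1:4]` → b = [39, 68, 5]
`c = a` → c = [4, 39, 68, 5, 54] (same object as a)
`a[2] = 446` → a = [4, 39, 446, 5, 54] (same object as c); c = [4, 39, 446, 5, 54] (same object as a)
`b.append(495)` → b = [39, 68, 5, 495]
`print(a)` → prints [4, 39, 446, 5, 54]
`print(b)` → prints [39, 68, 5, 495]
`print(c)` → prints [4, 39, 446, 5, 54]

Answer:
[4, 39, 446, 5, 54]
[39, 68, 5, 495]
[4, 39, 446, 5, 54]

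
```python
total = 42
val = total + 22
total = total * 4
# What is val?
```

Trace:
`total = 42` → total = 42
`val = total + 22` → val = 64
`total = total * 4` → total = 168
So val = 64

Answer: 64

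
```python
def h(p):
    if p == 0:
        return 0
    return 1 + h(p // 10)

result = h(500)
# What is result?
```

Count of digits of 500: 3

Answer: 3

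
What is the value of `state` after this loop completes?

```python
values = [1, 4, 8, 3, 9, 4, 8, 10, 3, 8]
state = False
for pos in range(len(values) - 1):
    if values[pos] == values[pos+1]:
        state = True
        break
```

Check consecutive duplicates in [1, 4, 8, 3, 9, 4, 8, 10, 3, 8]
`state` takes the values: False

Answer: False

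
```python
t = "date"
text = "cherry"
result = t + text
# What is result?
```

Trace:
`t = "date"` → t = 'date'
`text = "cherry"` → text = 'cherry'
`result = t + text` → result = 'datecherry'
So result = 'datecherry'

Answer: 'datecherry'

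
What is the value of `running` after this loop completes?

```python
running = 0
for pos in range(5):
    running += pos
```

Sum of 0 to 4 = 10
`running` takes the values: 0 → 1 → 3 → 6 → 10

Answer: 10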